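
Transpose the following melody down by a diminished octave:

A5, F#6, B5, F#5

A#4 F##5 B#4 F##4

A5 becomes A#4
F#6 becomes F##5
B5 becomes B#4
F#5 becomes F##4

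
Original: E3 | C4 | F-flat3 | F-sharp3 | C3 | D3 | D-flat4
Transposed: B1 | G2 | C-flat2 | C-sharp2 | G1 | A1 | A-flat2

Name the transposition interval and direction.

down a perfect eleventh

From E3 to B1 is 11 letter names — an eleventh of some quality.
B1 to E3 is 17 semitones, which makes it a perfect eleventh; the second version is lower, so the direction is down.
Checking another pair — Db4 → Ab2 — gives the same interval.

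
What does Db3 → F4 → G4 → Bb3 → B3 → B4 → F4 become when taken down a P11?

Db3 down a perfect eleventh is Ab1.
F4 down a perfect eleventh is C3.
G4 down a perfect eleventh is D3.
Bb3 down a perfect eleventh is F2.
A perfect eleventh down from B3 gives F#2.
A perfect eleventh down from B4 gives F#3.
A perfect eleventh down from F4 gives C3.

Ab1 C3 D3 F2 F#2 F#3 C3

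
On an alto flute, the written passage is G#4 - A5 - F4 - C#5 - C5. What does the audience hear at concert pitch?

D#4 E5 C4 G#4 G4

Written C4 on the alto flute sounds as G3, a perfect fourth lower; apply that shift to every note.
G#4 becomes D#4
A5 becomes E5
F4 becomes C4
C#5 becomes G#4
C5 becomes G4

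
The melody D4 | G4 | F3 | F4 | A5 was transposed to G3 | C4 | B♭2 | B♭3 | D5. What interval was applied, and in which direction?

down a perfect fifth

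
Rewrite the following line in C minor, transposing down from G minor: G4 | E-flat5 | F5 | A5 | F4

C4 Ab4 Bb4 D5 Bb3

From G down to C is a perfect fifth; apply that to each pitch.
G4 becomes C4
Eb5 becomes Ab4
F5 becomes Bb4
A5 becomes D5
F4 becomes Bb3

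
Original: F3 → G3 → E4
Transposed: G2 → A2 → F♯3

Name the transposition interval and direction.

down a minor seventh

Take the first pair: F3 → G2. F to G spans 7 letter names, so the interval is some kind of seventh.
G2 to F3 is 10 semitones, which makes it a minor seventh; the second version is lower, so the direction is down.
Checking another pair — E4 → F#3 — gives the same interval.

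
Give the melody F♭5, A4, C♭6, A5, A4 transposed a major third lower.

Dbb5 F4 Abb5 F5 F4

Fb5 down a major third is Dbb5.
A4: a third down reaches F, and 4 semitones makes it F4.
Cb6: a third down reaches A, and 4 semitones makes it Abb5.
A5 down a major third is F5.
A4: a third down reaches F, and 4 semitones makes it F4.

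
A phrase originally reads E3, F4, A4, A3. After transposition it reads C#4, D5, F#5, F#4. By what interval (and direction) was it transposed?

up a major sixth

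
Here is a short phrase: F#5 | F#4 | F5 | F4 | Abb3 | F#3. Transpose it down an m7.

G#4 G#3 G4 G3 Bbb2 G#2

F#5 down a minor seventh is G#4.
A minor seventh down from F#4 gives G#3.
F5 down a minor seventh is G4.
F4 down a minor seventh is G3.
Abb3: a seventh down reaches B, and 10 semitones makes it Bbb2.
F#3: a seventh down reaches G, and 10 semitones makes it G#2.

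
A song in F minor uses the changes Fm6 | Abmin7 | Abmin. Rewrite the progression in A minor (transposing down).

Am6 Cmin7 Cmin

F minor down to A minor is a minor sixth; each chord root moves by that interval while the quality stays the same.
Fm6: root F down a minor sixth → A, giving Am6.
Abmin7: root Ab down a minor sixth → C, giving Cmin7.
Abmin: root Ab down a minor sixth → C, giving Cmin.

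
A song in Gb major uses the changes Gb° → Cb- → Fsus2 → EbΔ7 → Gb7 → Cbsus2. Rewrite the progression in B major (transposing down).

Gb major down to B major is a diminished sixth; each chord root moves by that interval while the quality stays the same.
Gb°: root Gb down a diminished sixth → B, giving B°.
Cb-: root Cb down a diminished sixth → E, giving E-.
Fsus2: root F down a diminished sixth → A#, giving A#sus2.
EbΔ7: root Eb down a diminished sixth → G#, giving G#Δ7.
Gb7: root Gb down a diminished sixth → B, giving B7.
Cbsus2: root Cb down a diminished sixth → E, giving Esus2.

B° E- A#sus2 G#Δ7 B7 Esus2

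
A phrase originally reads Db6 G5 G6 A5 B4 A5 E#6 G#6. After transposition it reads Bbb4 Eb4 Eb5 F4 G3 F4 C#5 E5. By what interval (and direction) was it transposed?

Take the first pair: Db6 → Bbb4. D to B spans 10 letter names, so the interval is some kind of tenth.
Bbb4 to Db6 is 16 semitones, which makes it a major tenth; the second version is lower, so the direction is down.
Checking another pair — G#6 → E5 — gives the same interval.

down a major tenth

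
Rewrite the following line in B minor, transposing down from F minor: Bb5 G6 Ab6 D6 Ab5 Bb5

F minor to B minor down is a diminished fifth, so every note moves down by that interval.
Bb5 gives E5
G6 gives C#6
Ab6 gives D6
D6 gives G#5
Ab5 gives D5
Bb5 gives E5

E5 C#6 D6 G#5 D5 E5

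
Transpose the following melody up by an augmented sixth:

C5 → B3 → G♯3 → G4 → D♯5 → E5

A#5 G##4 E##4 E#5 B##5 C##6

C5: a sixth up reaches A, and 10 semitones makes it A#5.
B3: a sixth up reaches G, and 10 semitones makes it G##4.
G#3 up an augmented sixth is E##4.
G4 up an augmented sixth is E#5.
D#5 up an augmented sixth is B##5.
E5 up an augmented sixth is C##6.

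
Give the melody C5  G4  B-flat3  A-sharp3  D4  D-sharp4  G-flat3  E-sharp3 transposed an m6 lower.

C5 down a minor sixth is E4.
G4: a sixth down reaches B, and 8 semitones makes it B3.
A minor sixth down from Bb3 gives D3.
A#3: a sixth down reaches C, and 8 semitones makes it C##3.
D4: a sixth down reaches F, and 8 semitones makes it F#3.
A minor sixth down from D#4 gives F##3.
A minor sixth down from Gb3 gives Bb2.
E#3 down a minor sixth is G##2.

E4 B3 D3 C##3 F#3 F##3 Bb2 G##2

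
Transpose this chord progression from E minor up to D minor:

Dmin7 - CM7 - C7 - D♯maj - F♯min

Cmin7 BbM7 Bb7 C#maj Emin

E minor up to D minor is a minor seventh; each chord root moves by that interval while the quality stays the same.
Dmin7: root D up a minor seventh → C, giving Cmin7.
CM7: root C up a minor seventh → Bb, giving BbM7.
C7: root C up a minor seventh → Bb, giving Bb7.
D♯maj: root D♯ up a minor seventh → C#, giving C#maj.
F♯min: root F♯ up a minor seventh → E, giving Emin.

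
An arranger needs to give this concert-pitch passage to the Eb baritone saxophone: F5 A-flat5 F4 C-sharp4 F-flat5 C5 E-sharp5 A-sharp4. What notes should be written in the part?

Written C4 sounds as Eb2 on the Eb baritone saxophone, so concert pitches are written a major thirteenth up.
F5 gives D7
Ab5 gives F7
F4 gives D6
C#4 gives A#5
Fb5 gives Db7
C5 gives A6
E#5 gives C##7
A#4 gives F##6

D7 F7 D6 A#5 Db7 A6 C##7 F##6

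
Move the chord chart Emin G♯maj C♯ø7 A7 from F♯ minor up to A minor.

F♯ minor up to A minor is a minor third; each chord root moves by that interval while the quality stays the same.
Emin: root E up a minor third → G, giving Gmin.
G♯maj: root G♯ up a minor third → B, giving Bmaj.
C♯ø7: root C♯ up a minor third → E, giving Eø7.
A7: root A up a minor third → C, giving C7.

Gmin Bmaj Eø7 C7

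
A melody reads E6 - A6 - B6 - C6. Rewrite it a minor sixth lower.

A minor sixth down from E6 gives G#5.
A minor sixth down from A6 gives C#6.
B6: a sixth down reaches D, and 8 semitones makes it D#6.
C6: a sixth down reaches E, and 8 semitones makes it E5.

G#5 C#6 D#6 E5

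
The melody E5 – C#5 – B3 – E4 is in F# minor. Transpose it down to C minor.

F# minor to C minor down is an augmented fourth, so every note moves down by that interval.
E5 → Bb4
C#5 → G4
B3 → F3
E4 → Bb3

Bb4 G4 F3 Bb3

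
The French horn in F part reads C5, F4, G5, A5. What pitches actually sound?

F4 Bb3 C5 D5

Written C4 on the French horn in F sounds as F3, a perfect fifth lower; apply that shift to every note.
C5 to F4
F4 to Bb3
G5 to C5
A5 to D5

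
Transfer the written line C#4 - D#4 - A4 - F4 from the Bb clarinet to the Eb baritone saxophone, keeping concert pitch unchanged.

First find concert pitch: the Bb clarinet sounds a major second below written, so C#4 D#4 A4 F4 sounds B3 C#4 G4 Eb4.
Then write for Eb baritone saxophone: it sounds a major thirteenth below written, so the part must be a major thirteenth above concert.
B3 → G#5
C#4 → A#5
G4 → E6
Eb4 → C6

G#5 A#5 E6 C6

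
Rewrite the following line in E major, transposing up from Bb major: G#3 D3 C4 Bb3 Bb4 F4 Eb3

C##4 G#3 F#4 E4 E5 B4 A3

From Bb up to E is an augmented fourth; apply that to each pitch.
G#3 gives C##4
D3 gives G#3
C4 gives F#4
Bb3 gives E4
Bb4 gives E5
F4 gives B4
Eb3 gives A3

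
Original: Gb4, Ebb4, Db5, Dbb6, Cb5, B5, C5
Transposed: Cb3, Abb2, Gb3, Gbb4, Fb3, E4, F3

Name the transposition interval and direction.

Take the first pair: Gb4 → Cb3. G to C spans 12 letter names, so the interval is some kind of twelfth.
Cb3 to Gb4 is 19 semitones, which makes it a perfect twelfth; the second version is lower, so the direction is down.
Checking another pair — C5 → F3 — gives the same interval.

down a perfect twelfth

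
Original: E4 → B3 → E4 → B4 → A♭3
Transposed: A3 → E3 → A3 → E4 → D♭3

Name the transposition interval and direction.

From E4 to A3 is 5 letter names — a fifth of some quality.
A3 to E4 is 7 semitones, which makes it a perfect fifth; the second version is lower, so the direction is down.
Checking another pair — Ab3 → Db3 — gives the same interval.

down a perfect fifth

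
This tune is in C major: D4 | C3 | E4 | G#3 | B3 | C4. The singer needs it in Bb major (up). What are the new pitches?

From C up to Bb is a minor seventh; apply that to each pitch.
D4 becomes C5
C3 becomes Bb3
E4 becomes D5
G#3 becomes F#4
B3 becomes A4
C4 becomes Bb4

C5 Bb3 D5 F#4 A4 Bb4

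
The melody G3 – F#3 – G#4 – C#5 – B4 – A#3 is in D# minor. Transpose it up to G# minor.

From D# up to G# is a perfect fourth; apply that to each pitch.
G3 to C4
F#3 to B3
G#4 to C#5
C#5 to F#5
B4 to E5
A#3 to D#4

C4 B3 C#5 F#5 E5 D#4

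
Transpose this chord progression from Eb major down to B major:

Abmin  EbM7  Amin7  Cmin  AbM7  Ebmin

Eb major down to B major is a diminished fourth; each chord root moves by that interval while the quality stays the same.
Abmin: root Ab down a diminished fourth → E, giving Emin.
EbM7: root Eb down a diminished fourth → B, giving BM7.
Amin7: root A down a diminished fourth → E#, giving E#min7.
Cmin: root C down a diminished fourth → G#, giving G#min.
AbM7: root Ab down a diminished fourth → E, giving EM7.
Ebmin: root Eb down a diminished fourth → B, giving Bmin.

Emin BM7 E#min7 G#min EM7 Bmin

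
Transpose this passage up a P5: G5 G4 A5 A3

G5 to D6
G4 to D5
A5 to E6
A3 to E4

D6 D5 E6 E4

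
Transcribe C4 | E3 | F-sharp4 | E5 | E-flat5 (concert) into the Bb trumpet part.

D4 F#3 G#4 F#5 F5

The Bb trumpet sounds a major second below written, so the written part must be a major second above concert — transpose each note up.
C4 → D4
E3 → F#3
F#4 → G#4
E5 → F#5
Eb5 → F5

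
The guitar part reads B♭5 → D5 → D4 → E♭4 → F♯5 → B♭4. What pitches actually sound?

The guitar sounds a perfect octave below written, so transpose each written note down a perfect octave.
Bb5 becomes Bb4
D5 becomes D4
D4 becomes D3
Eb4 becomes Eb3
F#5 becomes F#4
Bb4 becomes Bb3

Bb4 D4 D3 Eb3 F#4 Bb3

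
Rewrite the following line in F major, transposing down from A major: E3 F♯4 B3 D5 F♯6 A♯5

From A down to F is a major third; apply that to each pitch.
E3 → C3
F#4 → D4
B3 → G3
D5 → Bb4
F#6 → D6
A#5 → F#5

C3 D4 G3 Bb4 D6 F#5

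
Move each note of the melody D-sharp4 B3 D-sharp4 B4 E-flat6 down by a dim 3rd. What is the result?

D#4 down a diminished third is B##3.
B3: a third down reaches G, and 2 semitones makes it G##3.
D#4: a third down reaches B, and 2 semitones makes it B##3.
A diminished third down from B4 gives G##4.
Eb6 down a diminished third is C#6.

B##3 G##3 B##3 G##4 C#6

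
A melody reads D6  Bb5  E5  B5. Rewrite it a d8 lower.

D#5 B4 E#4 B#4

A diminished octave down from D6 gives D#5.
Bb5: an octave down reaches B, and 11 semitones makes it B4.
E5 down a diminished octave is E#4.
A diminished octave down from B5 gives B#4.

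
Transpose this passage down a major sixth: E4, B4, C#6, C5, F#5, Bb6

E4 -> G3
B4 -> D4
C#6 -> E5
C5 -> Eb4
F#5 -> A4
Bb6 -> Db6

G3 D4 E5 Eb4 A4 Db6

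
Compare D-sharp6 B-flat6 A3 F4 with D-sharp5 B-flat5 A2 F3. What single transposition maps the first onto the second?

down a perfect octave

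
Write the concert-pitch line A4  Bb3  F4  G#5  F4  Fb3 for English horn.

E5 F4 C5 D#6 C5 Cb4

The English horn sounds a perfect fifth below written, so the written part must be a perfect fifth above concert — transpose each note up.
A4 gives E5
Bb3 gives F4
F4 gives C5
G#5 gives D#6
F4 gives C5
Fb3 gives Cb4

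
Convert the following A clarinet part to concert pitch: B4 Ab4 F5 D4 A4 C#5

G#4 F4 D5 B3 F#4 A#4

Written C4 on the A clarinet sounds as A3, a minor third lower; apply that shift to every note.
B4 becomes G#4
Ab4 becomes F4
F5 becomes D5
D4 becomes B3
A4 becomes F#4
C#5 becomes A#4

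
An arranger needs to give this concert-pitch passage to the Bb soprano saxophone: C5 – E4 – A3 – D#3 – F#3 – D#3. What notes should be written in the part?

D5 F#4 B3 E#3 G#3 E#3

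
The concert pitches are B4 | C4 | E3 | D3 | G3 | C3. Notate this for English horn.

Written C4 sounds as F3 on the English horn, so concert pitches are written a perfect fifth up.
B4 to F#5
C4 to G4
E3 to B3
D3 to A3
G3 to D4
C3 to G3

F#5 G4 B3 A3 D4 G3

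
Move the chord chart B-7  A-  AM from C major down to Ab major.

C major down to Ab major is a major third; each chord root moves by that interval while the quality stays the same.
B-7: root B down a major third → G, giving G-7.
A-: root A down a major third → F, giving F-.
AM: root A down a major third → F, giving FM.

G-7 F- FM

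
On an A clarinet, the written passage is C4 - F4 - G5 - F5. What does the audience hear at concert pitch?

A3 D4 E5 D5

Written C4 on the A clarinet sounds as A3, a minor third lower; apply that shift to every note.
C4 → A3
F4 → D4
G5 → E5
F5 → D5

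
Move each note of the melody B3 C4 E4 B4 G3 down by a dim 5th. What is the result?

E#3 F#3 A#3 E#4 C#3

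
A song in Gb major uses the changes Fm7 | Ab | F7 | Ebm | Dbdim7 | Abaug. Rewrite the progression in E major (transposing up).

D#m7 F# D#7 C#m Bdim7 F#aug

Gb major up to E major is an augmented sixth; each chord root moves by that interval while the quality stays the same.
Fm7: root F up an augmented sixth → D#, giving D#m7.
Ab: root Ab up an augmented sixth → F#, giving F#.
F7: root F up an augmented sixth → D#, giving D#7.
Ebm: root Eb up an augmented sixth → C#, giving C#m.
Dbdim7: root Db up an augmented sixth → B, giving Bdim7.
Abaug: root Ab up an augmented sixth → F#, giving F#aug.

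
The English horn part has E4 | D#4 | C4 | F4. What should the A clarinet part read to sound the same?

C4 B3 Ab3 Db4

First find concert pitch: the English horn sounds a perfect fifth below written, so E4 D#4 C4 F4 sounds A3 G#3 F3 Bb3.
Then write for A clarinet: it sounds a minor third below written, so the part must be a minor third above concert.
A3 → C4
G#3 → B3
F3 → Ab3
Bb3 → Db4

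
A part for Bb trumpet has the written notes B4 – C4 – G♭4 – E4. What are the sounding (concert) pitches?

A4 Bb3 Fb4 D4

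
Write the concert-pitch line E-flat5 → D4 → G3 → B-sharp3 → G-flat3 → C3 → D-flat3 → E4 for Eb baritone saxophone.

C7 B5 E5 G##5 Eb5 A4 Bb4 C#6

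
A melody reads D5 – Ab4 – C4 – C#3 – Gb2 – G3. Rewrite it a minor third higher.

F5 Cb5 Eb4 E3 Bbb2 Bb3

D5 → F5
Ab4 → Cb5
C4 → Eb4
C#3 → E3
Gb2 → Bbb2
G3 → Bb3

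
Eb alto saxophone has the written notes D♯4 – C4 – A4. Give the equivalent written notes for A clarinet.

A3 Gb3 Eb4

First find concert pitch: the Eb alto saxophone sounds a major sixth below written, so D♯4 C4 A4 sounds F#3 Eb3 C4.
Then write for A clarinet: it sounds a minor third below written, so the part must be a minor third above concert.
F#3 → A3
Eb3 → Gb3
C4 → Eb4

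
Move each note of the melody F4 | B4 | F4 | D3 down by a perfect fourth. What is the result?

C4 F#4 C4 A2

F4 to C4
B4 to F#4
F4 to C4
D3 to A2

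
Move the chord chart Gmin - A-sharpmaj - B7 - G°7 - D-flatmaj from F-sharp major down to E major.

F-sharp major down to E major is a major second; each chord root moves by that interval while the quality stays the same.
Gmin: root G down a major second → F, giving Fmin.
A-sharpmaj: root A-sharp down a major second → G#, giving G#maj.
B7: root B down a major second → A, giving A7.
G°7: root G down a major second → F, giving F°7.
D-flatmaj: root D-flat down a major second → Cb, giving Cbmaj.

Fmin G#maj A7 F°7 Cbmaj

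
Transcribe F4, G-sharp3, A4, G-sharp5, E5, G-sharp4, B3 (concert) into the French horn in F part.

C5 D#4 E5 D#6 B5 D#5 F#4

Written C4 sounds as F3 on the French horn in F, so concert pitches are written a perfect fifth up.
F4 becomes C5
G#3 becomes D#4
A4 becomes E5
G#5 becomes D#6
E5 becomes B5
G#4 becomes D#5
B3 becomes F#4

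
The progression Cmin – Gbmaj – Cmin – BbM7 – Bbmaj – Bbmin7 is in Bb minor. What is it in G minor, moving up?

Amin Ebmaj Amin GM7 Gmaj Gmin7

Bb minor up to G minor is a major sixth; each chord root moves by that interval while the quality stays the same.
Cmin: root C up a major sixth → A, giving Amin.
Gbmaj: root Gb up a major sixth → Eb, giving Ebmaj.
Cmin: root C up a major sixth → A, giving Amin.
BbM7: root Bb up a major sixth → G, giving GM7.
Bbmaj: root Bb up a major sixth → G, giving Gmaj.
Bbmin7: root Bb up a major sixth → G, giving Gmin7.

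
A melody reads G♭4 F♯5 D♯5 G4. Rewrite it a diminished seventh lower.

A diminished seventh down from Gb4 gives A3.
A diminished seventh down from F#5 gives G##4.
A diminished seventh down from D#5 gives E##4.
G4: a seventh down reaches A, and 9 semitones makes it A#3.

A3 G##4 E##4 A#3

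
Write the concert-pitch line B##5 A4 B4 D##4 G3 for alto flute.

E##6 D5 E5 G##4 C4

Written C4 sounds as G3 on the alto flute, so concert pitches are written a perfect fourth up.
B##5 to E##6
A4 to D5
B4 to E5
D##4 to G##4
G3 to C4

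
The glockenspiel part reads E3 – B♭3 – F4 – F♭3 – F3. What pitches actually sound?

E5 Bb5 F6 Fb5 F5

Written C4 on the glockenspiel sounds as C6, a perfect fifteenth higher; apply that shift to every note.
E3 becomes E5
Bb3 becomes Bb5
F4 becomes F6
Fb3 becomes Fb5
F3 becomes F5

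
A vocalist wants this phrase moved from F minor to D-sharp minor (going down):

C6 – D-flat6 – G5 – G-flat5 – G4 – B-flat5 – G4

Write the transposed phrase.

From F down to D-sharp is a diminished third; apply that to each pitch.
C6 becomes A#5
Db6 becomes B5
G5 becomes E#5
Gb5 becomes E5
G4 becomes E#4
Bb5 becomes G#5
G4 becomes E#4

A#5 B5 E#5 E5 E#4 G#5 E#4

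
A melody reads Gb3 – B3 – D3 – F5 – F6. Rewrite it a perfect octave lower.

Gb3 down a perfect octave is Gb2.
B3: an octave down reaches B, and 12 semitones makes it B2.
A perfect octave down from D3 gives D2.
F5 down a perfect octave is F4.
F6: an octave down reaches F, and 12 semitones makes it F5.

Gb2 B2 D2 F4 F5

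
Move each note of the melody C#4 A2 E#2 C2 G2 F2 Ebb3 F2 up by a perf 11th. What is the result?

F#5 D4 A#3 F3 C4 Bb3 Abb4 Bb3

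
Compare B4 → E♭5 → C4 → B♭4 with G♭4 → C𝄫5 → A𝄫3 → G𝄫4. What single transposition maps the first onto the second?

From B4 to Gb4 is 3 letter names — a third of some quality.
Gb4 to B4 is 5 semitones, which makes it an augmented third; the second version is lower, so the direction is down.
Checking another pair — Bb4 → Gbb4 — gives the same interval.

down an augmented third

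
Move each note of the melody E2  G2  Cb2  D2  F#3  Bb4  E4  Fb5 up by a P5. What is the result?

B2 D3 Gb2 A2 C#4 F5 B4 Cb6

E2 -> B2
G2 -> D3
Cb2 -> Gb2
D2 -> A2
F#3 -> C#4
Bb4 -> F5
E4 -> B4
Fb5 -> Cb6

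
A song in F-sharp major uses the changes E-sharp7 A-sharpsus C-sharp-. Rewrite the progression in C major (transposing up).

B7 Esus G-

F-sharp major up to C major is a diminished fifth; each chord root moves by that interval while the quality stays the same.
E-sharp7: root E-sharp up a diminished fifth → B, giving B7.
A-sharpsus: root A-sharp up a diminished fifth → E, giving Esus.
C-sharp-: root C-sharp up a diminished fifth → G, giving G-.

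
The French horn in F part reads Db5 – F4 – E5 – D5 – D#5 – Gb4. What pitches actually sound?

Gb4 Bb3 A4 G4 G#4 Cb4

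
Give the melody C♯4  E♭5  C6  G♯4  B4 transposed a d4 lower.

G##3 B4 G#5 D##4 F##4

C#4 becomes G##3
Eb5 becomes B4
C6 becomes G#5
G#4 becomes D##4
B4 becomes F##4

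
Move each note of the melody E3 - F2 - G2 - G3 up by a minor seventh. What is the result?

D4 Eb3 F3 F4

A minor seventh up from E3 gives D4.
F2 up a minor seventh is Eb3.
A minor seventh up from G2 gives F3.
G3 up a minor seventh is F4.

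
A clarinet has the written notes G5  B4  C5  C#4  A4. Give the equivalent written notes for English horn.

First find concert pitch: the A clarinet sounds a minor third below written, so G5 B4 C5 C#4 A4 sounds E5 G#4 A4 A#3 F#4.
Then write for English horn: it sounds a perfect fifth below written, so the part must be a perfect fifth above concert.
E5 → B5
G#4 → D#5
A4 → E5
A#3 → E#4
F#4 → C#5

B5 D#5 E5 E#4 C#5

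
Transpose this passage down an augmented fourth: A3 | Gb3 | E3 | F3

A3 → Eb3
Gb3 → Dbb3
E3 → Bb2
F3 → Cb3

Eb3 Dbb3 Bb2 Cb3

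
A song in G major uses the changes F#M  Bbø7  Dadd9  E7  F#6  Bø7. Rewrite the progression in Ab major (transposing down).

GM Cbø7 Ebadd9 F7 G6 Cø7

G major down to Ab major is a major seventh; each chord root moves by that interval while the quality stays the same.
F#M: root F# down a major seventh → G, giving GM.
Bbø7: root Bb down a major seventh → Cb, giving Cbø7.
Dadd9: root D down a major seventh → Eb, giving Ebadd9.
E7: root E down a major seventh → F, giving F7.
F#6: root F# down a major seventh → G, giving G6.
Bø7: root B down a major seventh → C, giving Cø7.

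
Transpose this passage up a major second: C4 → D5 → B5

A major second up from C4 gives D4.
A major second up from D5 gives E5.
B5: a second up reaches C, and 2 semitones makes it C#6.

D4 E5 C#6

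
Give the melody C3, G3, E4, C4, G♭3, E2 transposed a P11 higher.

C3 to F4
G3 to C5
E4 to A5
C4 to F5
Gb3 to Cb5
E2 to A3

F4 C5 A5 F5 Cb5 A3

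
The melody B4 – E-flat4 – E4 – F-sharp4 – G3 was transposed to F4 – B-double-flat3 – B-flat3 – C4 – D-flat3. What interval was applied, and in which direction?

down an augmented fourth

Take the first pair: B4 → F4. B to F spans 4 letter names, so the interval is some kind of fourth.
F4 to B4 is 6 semitones, which makes it an augmented fourth; the second version is lower, so the direction is down.
Checking another pair — G3 → Db3 — gives the same interval.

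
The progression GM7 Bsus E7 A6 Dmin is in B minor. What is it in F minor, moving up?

B minor up to F minor is a diminished fifth; each chord root moves by that interval while the quality stays the same.
GM7: root G up a diminished fifth → Db, giving DbM7.
Bsus: root B up a diminished fifth → F, giving Fsus.
E7: root E up a diminished fifth → Bb, giving Bb7.
A6: root A up a diminished fifth → Eb, giving Eb6.
Dmin: root D up a diminished fifth → Ab, giving Abmin.

DbM7 Fsus Bb7 Eb6 Abmin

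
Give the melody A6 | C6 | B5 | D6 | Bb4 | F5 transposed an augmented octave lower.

A6 down an augmented octave is Ab5.
An augmented octave down from C6 gives Cb5.
B5: an octave down reaches B, and 13 semitones makes it Bb4.
An augmented octave down from D6 gives Db5.
Bb4: an octave down reaches B, and 13 semitones makes it Bbb3.
F5: an octave down reaches F, and 13 semitones makes it Fb4.

Ab5 Cb5 Bb4 Db5 Bbb3 Fb4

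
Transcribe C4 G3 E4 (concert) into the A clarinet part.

Eb4 Bb3 G4

The A clarinet sounds a minor third below written, so the written part must be a minor third above concert — transpose each note up.
C4 -> Eb4
G3 -> Bb3
E4 -> G4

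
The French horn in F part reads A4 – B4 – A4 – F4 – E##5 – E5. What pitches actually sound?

Written C4 on the French horn in F sounds as F3, a perfect fifth lower; apply that shift to every note.
A4 → D4
B4 → E4
A4 → D4
F4 → Bb3
E##5 → A##4
E5 → A4

D4 E4 D4 Bb3 A##4 A4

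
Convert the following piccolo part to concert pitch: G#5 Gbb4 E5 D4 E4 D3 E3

G#6 Gbb5 E6 D5 E5 D4 E4

Written C4 on the piccolo sounds as C5, a perfect octave higher; apply that shift to every note.
G#5 becomes G#6
Gbb4 becomes Gbb5
E5 becomes E6
D4 becomes D5
E4 becomes E5
D3 becomes D4
E3 becomes E4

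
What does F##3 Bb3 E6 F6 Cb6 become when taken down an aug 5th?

B2 Ebb3 Ab5 Bbb5 Fbb5

F##3: a fifth down reaches B, and 8 semitones makes it B2.
An augmented fifth down from Bb3 gives Ebb3.
E6 down an augmented fifth is Ab5.
An augmented fifth down from F6 gives Bbb5.
Cb6: a fifth down reaches F, and 8 semitones makes it Fbb5.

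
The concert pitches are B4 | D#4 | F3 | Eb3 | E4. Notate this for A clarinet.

Written C4 sounds as A3 on the A clarinet, so concert pitches are written a minor third up.
B4 -> D5
D#4 -> F#4
F3 -> Ab3
Eb3 -> Gb3
E4 -> G4

D5 F#4 Ab3 Gb3 G4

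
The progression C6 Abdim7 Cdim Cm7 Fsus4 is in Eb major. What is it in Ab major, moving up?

F6 Dbdim7 Fdim Fm7 Bbsus4

Eb major up to Ab major is a perfect fourth; each chord root moves by that interval while the quality stays the same.
C6: root C up a perfect fourth → F, giving F6.
Abdim7: root Ab up a perfect fourth → Db, giving Dbdim7.
Cdim: root C up a perfect fourth → F, giving Fdim.
Cm7: root C up a perfect fourth → F, giving Fm7.
Fsus4: root F up a perfect fourth → Bb, giving Bbsus4.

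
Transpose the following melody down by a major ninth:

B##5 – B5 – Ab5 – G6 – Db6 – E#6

A##4 A4 Gb4 F5 Cb5 D#5

B##5 down a major ninth is A##4.
A major ninth down from B5 gives A4.
Ab5: a ninth down reaches G, and 14 semitones makes it Gb4.
G6: a ninth down reaches F, and 14 semitones makes it F5.
A major ninth down from Db6 gives Cb5.
E#6 down a major ninth is D#5.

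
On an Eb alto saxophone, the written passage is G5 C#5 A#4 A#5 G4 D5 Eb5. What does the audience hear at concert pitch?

Written C4 on the Eb alto saxophone sounds as Eb3, a major sixth lower; apply that shift to every note.
G5 → Bb4
C#5 → E4
A#4 → C#4
A#5 → C#5
G4 → Bb3
D5 → F4
Eb5 → Gb4

Bb4 E4 C#4 C#5 Bb3 F4 Gb4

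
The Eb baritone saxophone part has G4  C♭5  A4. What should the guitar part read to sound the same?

Bb3 Ebb4 C4

First find concert pitch: the Eb baritone saxophone sounds a major thirteenth below written, so G4 C♭5 A4 sounds Bb2 Ebb3 C3.
Then write for guitar: it sounds a perfect octave below written, so the part must be a perfect octave above concert.
Bb2 → Bb3
Ebb3 → Ebb4
C3 → C4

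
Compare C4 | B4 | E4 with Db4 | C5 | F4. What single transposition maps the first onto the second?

From C4 to Db4 is 2 letter names — a second of some quality.
C4 to Db4 is 1 semitone, which makes it a minor second; the second version is higher, so the direction is up.
Checking another pair — E4 → F4 — gives the same interval.

up a minor second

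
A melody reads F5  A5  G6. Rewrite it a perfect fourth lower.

C5 E5 D6

F5: a fourth down reaches C, and 5 semitones makes it C5.
A perfect fourth down from A5 gives E5.
G6 down a perfect fourth is D6.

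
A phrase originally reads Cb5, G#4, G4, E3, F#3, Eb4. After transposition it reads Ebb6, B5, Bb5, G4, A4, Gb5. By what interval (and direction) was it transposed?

From Cb5 to Ebb6 is 10 letter names — a tenth of some quality.
Cb5 to Ebb6 is 15 semitones, which makes it a minor tenth; the second version is higher, so the direction is up.
Checking another pair — Eb4 → Gb5 — gives the same interval.

up a minor tenth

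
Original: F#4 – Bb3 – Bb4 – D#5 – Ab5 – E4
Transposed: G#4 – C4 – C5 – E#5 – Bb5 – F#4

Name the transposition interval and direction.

up a major second

Take the first pair: F#4 → G#4. F to G spans 2 letter names, so the interval is some kind of second.
F#4 to G#4 is 2 semitones, which makes it a major second; the second version is higher, so the direction is up.
Checking another pair — E4 → F#4 — gives the same interval.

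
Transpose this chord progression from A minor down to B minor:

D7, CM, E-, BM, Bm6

A minor down to B minor is a minor seventh; each chord root moves by that interval while the quality stays the same.
D7: root D down a minor seventh → E, giving E7.
CM: root C down a minor seventh → D, giving DM.
E-: root E down a minor seventh → F#, giving F#-.
BM: root B down a minor seventh → C#, giving C#M.
Bm6: root B down a minor seventh → C#, giving C#m6.

E7 DM F#- C#M C#m6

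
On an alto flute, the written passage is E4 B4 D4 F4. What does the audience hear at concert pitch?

The alto flute sounds a perfect fourth below written, so transpose each written note down a perfect fourth.
E4 gives B3
B4 gives F#4
D4 gives A3
F4 gives C4

B3 F#4 A3 C4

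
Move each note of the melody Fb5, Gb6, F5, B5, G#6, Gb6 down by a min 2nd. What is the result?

Eb5 F6 E5 A#5 F##6 F6

Fb5 -> Eb5
Gb6 -> F6
F5 -> E5
B5 -> A#5
G#6 -> F##6
Gb6 -> F6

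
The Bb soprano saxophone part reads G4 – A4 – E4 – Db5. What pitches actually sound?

F4 G4 D4 Cb5

Written C4 on the Bb soprano saxophone sounds as Bb3, a major second lower; apply that shift to every note.
G4 becomes F4
A4 becomes G4
E4 becomes D4
Db5 becomes Cb5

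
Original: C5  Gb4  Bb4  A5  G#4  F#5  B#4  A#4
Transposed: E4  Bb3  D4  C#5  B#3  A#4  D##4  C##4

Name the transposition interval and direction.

From C5 to E4 is 6 letter names — a sixth of some quality.
E4 to C5 is 8 semitones, which makes it a minor sixth; the second version is lower, so the direction is down.
Checking another pair — A#4 → C##4 — gives the same interval.

down a minor sixth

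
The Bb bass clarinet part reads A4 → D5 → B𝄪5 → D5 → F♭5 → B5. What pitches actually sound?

G3 C4 A##4 C4 Ebb4 A4

Written C4 on the Bb bass clarinet sounds as Bb2, a major ninth lower; apply that shift to every note.
A4 to G3
D5 to C4
B##5 to A##4
D5 to C4
Fb5 to Ebb4
B5 to A4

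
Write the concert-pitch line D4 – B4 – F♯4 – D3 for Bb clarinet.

The Bb clarinet sounds a major second below written, so the written part must be a major second above concert — transpose each note up.
D4 to E4
B4 to C#5
F#4 to G#4
D3 to E3

E4 C#5 G#4 E3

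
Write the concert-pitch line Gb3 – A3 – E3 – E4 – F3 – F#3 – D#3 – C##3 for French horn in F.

Db4 E4 B3 B4 C4 C#4 A#3 G##3

Written C4 sounds as F3 on the French horn in F, so concert pitches are written a perfect fifth up.
Gb3 becomes Db4
A3 becomes E4
E3 becomes B3
E4 becomes B4
F3 becomes C4
F#3 becomes C#4
D#3 becomes A#3
C##3 becomes G##3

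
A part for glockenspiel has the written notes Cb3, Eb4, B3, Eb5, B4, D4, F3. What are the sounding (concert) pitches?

The glockenspiel sounds a perfect fifteenth above written, so transpose each written note up a perfect fifteenth.
Cb3 → Cb5
Eb4 → Eb6
B3 → B5
Eb5 → Eb7
B4 → B6
D4 → D6
F3 → F5

Cb5 Eb6 B5 Eb7 B6 D6 F5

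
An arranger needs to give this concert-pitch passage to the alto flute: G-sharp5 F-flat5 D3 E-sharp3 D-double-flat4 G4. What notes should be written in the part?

C#6 Bbb5 G3 A#3 Gbb4 C5

Written C4 sounds as G3 on the alto flute, so concert pitches are written a perfect fourth up.
G#5 to C#6
Fb5 to Bbb5
D3 to G3
E#3 to A#3
Dbb4 to Gbb4
G4 to C5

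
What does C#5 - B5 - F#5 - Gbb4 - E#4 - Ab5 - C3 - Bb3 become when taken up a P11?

F#6 E7 B6 Cbb6 A#5 Db7 F4 Eb5

C#5 → F#6
B5 → E7
F#5 → B6
Gbb4 → Cbb6
E#4 → A#5
Ab5 → Db7
C3 → F4
Bb3 → Eb5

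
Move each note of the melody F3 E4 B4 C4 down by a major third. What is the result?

Db3 C4 G4 Ab3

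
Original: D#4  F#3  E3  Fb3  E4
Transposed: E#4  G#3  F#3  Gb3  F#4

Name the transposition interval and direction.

up a major second

Take the first pair: D#4 → E#4. D to E spans 2 letter names, so the interval is some kind of second.
D#4 to E#4 is 2 semitones, which makes it a major second; the second version is higher, so the direction is up.
Checking another pair — E4 → F#4 — gives the same interval.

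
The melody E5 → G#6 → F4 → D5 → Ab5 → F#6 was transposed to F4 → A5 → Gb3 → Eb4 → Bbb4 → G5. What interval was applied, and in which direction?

down a major seventh

Take the first pair: E5 → F4. E to F spans 7 letter names, so the interval is some kind of seventh.
F4 to E5 is 11 semitones, which makes it a major seventh; the second version is lower, so the direction is down.
Checking another pair — F#6 → G5 — gives the same interval.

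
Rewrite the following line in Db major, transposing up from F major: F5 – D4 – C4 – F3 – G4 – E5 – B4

Db6 Bb4 Ab4 Db4 Eb5 C6 G5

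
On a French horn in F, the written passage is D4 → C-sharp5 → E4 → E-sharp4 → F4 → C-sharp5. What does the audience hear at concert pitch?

Written C4 on the French horn in F sounds as F3, a perfect fifth lower; apply that shift to every note.
D4 gives G3
C#5 gives F#4
E4 gives A3
E#4 gives A#3
F4 gives Bb3
C#5 gives F#4

G3 F#4 A3 A#3 Bb3 F#4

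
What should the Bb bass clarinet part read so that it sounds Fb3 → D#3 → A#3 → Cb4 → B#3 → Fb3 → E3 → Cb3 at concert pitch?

The Bb bass clarinet sounds a major ninth below written, so the written part must be a major ninth above concert — transpose each note up.
Fb3 to Gb4
D#3 to E#4
A#3 to B#4
Cb4 to Db5
B#3 to C##5
Fb3 to Gb4
E3 to F#4
Cb3 to Db4

Gb4 E#4 B#4 Db5 C##5 Gb4 F#4 Db4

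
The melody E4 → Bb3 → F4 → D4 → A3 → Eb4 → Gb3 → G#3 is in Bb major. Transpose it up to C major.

F#4 C4 G4 E4 B3 F4 Ab3 A#3

From Bb up to C is a major second; apply that to each pitch.
E4 gives F#4
Bb3 gives C4
F4 gives G4
D4 gives E4
A3 gives B3
Eb4 gives F4
Gb3 gives Ab3
G#3 gives A#3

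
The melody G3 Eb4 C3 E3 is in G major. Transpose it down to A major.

A2 F3 D2 F#2

G major to A major down is a minor seventh, so every note moves down by that interval.
G3 becomes A2
Eb4 becomes F3
C3 becomes D2
E3 becomes F#2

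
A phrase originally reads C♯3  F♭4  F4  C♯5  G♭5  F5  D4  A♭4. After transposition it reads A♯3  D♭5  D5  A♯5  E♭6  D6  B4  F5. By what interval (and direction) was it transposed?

up a major sixth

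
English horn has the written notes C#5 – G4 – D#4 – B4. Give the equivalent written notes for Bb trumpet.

G#4 D4 A#3 F#4

First find concert pitch: the English horn sounds a perfect fifth below written, so C#5 G4 D#4 B4 sounds F#4 C4 G#3 E4.
Then write for Bb trumpet: it sounds a major second below written, so the part must be a major second above concert.
F#4 → G#4
C4 → D4
G#3 → A#3
E4 → F#4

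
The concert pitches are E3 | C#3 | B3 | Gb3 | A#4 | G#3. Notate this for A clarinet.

G3 E3 D4 Bbb3 C#5 B3

Written C4 sounds as A3 on the A clarinet, so concert pitches are written a minor third up.
E3 -> G3
C#3 -> E3
B3 -> D4
Gb3 -> Bbb3
A#4 -> C#5
G#3 -> B3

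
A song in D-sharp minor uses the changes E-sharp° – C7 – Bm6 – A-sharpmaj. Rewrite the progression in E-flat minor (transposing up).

F° Dbb7 Cbm6 Bbmaj

D-sharp minor up to E-flat minor is a diminished second; each chord root moves by that interval while the quality stays the same.
E-sharp°: root E-sharp up a diminished second → F, giving F°.
C7: root C up a diminished second → Dbb, giving Dbb7.
Bm6: root B up a diminished second → Cb, giving Cbm6.
A-sharpmaj: root A-sharp up a diminished second → Bb, giving Bbmaj.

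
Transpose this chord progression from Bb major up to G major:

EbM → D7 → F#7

Bb major up to G major is a major sixth; each chord root moves by that interval while the quality stays the same.
EbM: root Eb up a major sixth → C, giving CM.
D7: root D up a major sixth → B, giving B7.
F#7: root F# up a major sixth → D#, giving D#7.

CM B7 D#7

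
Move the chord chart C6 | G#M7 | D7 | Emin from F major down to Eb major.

F major down to Eb major is a major second; each chord root moves by that interval while the quality stays the same.
C6: root C down a major second → Bb, giving Bb6.
G#M7: root G# down a major second → F#, giving F#M7.
D7: root D down a major second → C, giving C7.
Emin: root E down a major second → D, giving Dmin.

Bb6 F#M7 C7 Dmin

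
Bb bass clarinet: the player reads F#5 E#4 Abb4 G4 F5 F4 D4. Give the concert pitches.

E4 D#3 Gbb3 F3 Eb4 Eb3 C3

Written C4 on the Bb bass clarinet sounds as Bb2, a major ninth lower; apply that shift to every note.
F#5 to E4
E#4 to D#3
Abb4 to Gbb3
G4 to F3
F5 to Eb4
F4 to Eb3
D4 to C3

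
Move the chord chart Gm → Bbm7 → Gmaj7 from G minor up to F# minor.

G minor up to F# minor is a major seventh; each chord root moves by that interval while the quality stays the same.
Gm: root G up a major seventh → F#, giving F#m.
Bbm7: root Bb up a major seventh → A, giving Am7.
Gmaj7: root G up a major seventh → F#, giving F#maj7.

F#m Am7 F#maj7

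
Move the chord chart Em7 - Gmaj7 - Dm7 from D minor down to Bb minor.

D minor down to Bb minor is a major third; each chord root moves by that interval while the quality stays the same.
Em7: root E down a major third → C, giving Cm7.
Gmaj7: root G down a major third → Eb, giving Ebmaj7.
Dm7: root D down a major third → Bb, giving Bbm7.

Cm7 Ebmaj7 Bbm7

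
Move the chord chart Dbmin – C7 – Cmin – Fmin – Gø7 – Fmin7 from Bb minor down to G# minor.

Bmin A#7 A#min D#min E#ø7 D#min7

Bb minor down to G# minor is a diminished third; each chord root moves by that interval while the quality stays the same.
Dbmin: root Db down a diminished third → B, giving Bmin.
C7: root C down a diminished third → A#, giving A#7.
Cmin: root C down a diminished third → A#, giving A#min.
Fmin: root F down a diminished third → D#, giving D#min.
Gø7: root G down a diminished third → E#, giving E#ø7.
Fmin7: root F down a diminished third → D#, giving D#min7.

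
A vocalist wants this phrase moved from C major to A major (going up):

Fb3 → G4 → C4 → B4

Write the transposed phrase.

Db4 E5 A4 G#5

From C up to A is a major sixth; apply that to each pitch.
Fb3 gives Db4
G4 gives E5
C4 gives A4
B4 gives G#5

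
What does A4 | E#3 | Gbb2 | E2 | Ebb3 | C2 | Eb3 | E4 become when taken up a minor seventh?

G5 D#4 Fbb3 D3 Dbb4 Bb2 Db4 D5

A4 becomes G5
E#3 becomes D#4
Gbb2 becomes Fbb3
E2 becomes D3
Ebb3 becomes Dbb4
C2 becomes Bb2
Eb3 becomes Db4
E4 becomes D5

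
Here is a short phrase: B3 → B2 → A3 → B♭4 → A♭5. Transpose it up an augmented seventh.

B3 up an augmented seventh is A##4.
B2: a seventh up reaches A, and 12 semitones makes it A##3.
An augmented seventh up from A3 gives G##4.
Bb4 up an augmented seventh is A#5.
An augmented seventh up from Ab5 gives G#6.

A##4 A##3 G##4 A#5 G#6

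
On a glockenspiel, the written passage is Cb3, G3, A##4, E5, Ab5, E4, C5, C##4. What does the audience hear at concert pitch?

Cb5 G5 A##6 E7 Ab7 E6 C7 C##6

Written C4 on the glockenspiel sounds as C6, a perfect fifteenth higher; apply that shift to every note.
Cb3 -> Cb5
G3 -> G5
A##4 -> A##6
E5 -> E7
Ab5 -> Ab7
E4 -> E6
C5 -> C7
C##4 -> C##6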